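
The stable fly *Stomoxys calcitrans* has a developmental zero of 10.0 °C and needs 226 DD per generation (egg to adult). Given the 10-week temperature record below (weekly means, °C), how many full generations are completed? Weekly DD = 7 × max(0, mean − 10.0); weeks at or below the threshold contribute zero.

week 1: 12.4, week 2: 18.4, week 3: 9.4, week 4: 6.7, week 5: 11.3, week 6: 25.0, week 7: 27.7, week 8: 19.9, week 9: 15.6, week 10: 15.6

2 generations

Weekly DD (7 × max(0, T̄ − 10.0)): 16.8, 58.8, 0.0, 0.0, 9.1, 105.0, 123.9, 69.3, 39.2, 39.2.
Season total = 461.3 DD.
Complete generations = ⌊461.3 / 226⌋ = 2.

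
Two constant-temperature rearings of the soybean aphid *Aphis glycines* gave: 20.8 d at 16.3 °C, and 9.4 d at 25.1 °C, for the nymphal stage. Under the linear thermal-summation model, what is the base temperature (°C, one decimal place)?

Linear rate model ⇒ the product D·(T − T_b) is constant across temperatures.
20.8·(16.3 − T_b) = 9.4·(25.1 − T_b)
T_b = (20.8·16.3 − 9.4·25.1) / (20.8 − 9.4) = 103.10 / 11.4 = 9.044 °C ≈ 9.0 °C.

9.0 °C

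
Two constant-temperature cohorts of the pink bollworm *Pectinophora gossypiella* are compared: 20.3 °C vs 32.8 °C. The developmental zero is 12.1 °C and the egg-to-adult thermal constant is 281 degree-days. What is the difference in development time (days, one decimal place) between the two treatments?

At 20.3 °C: 281 / (20.3 − 12.1) = 281 / 8.2 = 34.268 d.
At 32.8 °C: 281 / (32.8 − 12.1) = 281 / 20.7 = 13.575 d.
Difference = |34.268 − 13.575| = 20.693 ≈ 20.7 days.

20.7 days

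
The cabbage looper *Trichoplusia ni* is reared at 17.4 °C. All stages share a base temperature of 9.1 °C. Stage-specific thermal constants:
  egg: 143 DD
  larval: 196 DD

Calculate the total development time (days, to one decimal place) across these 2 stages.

40.8 days

Daily accumulation at 17.4 °C = 17.4 − 9.1 = 8.3 DD/day.
Total K = 143 + 196 = 339 DD.
Total duration = 339 / 8.3 = 40.843 ≈ 40.8 days.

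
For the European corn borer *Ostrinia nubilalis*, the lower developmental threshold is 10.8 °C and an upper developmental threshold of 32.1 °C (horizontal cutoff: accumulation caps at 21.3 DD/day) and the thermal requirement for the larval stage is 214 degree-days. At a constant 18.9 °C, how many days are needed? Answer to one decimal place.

Daily accumulation = 18.9 − 10.8 = 8.1 DD/day.
Duration = 214 / 8.1 = 26.420 ≈ 26.4 days.

26.4 days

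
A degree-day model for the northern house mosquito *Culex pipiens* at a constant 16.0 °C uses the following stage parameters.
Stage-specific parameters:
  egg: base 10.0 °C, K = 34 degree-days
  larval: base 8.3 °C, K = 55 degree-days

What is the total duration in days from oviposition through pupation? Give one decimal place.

egg: 34 / (16.0 − 10.0) = 34 / 6.0 = 5.667 d.
larval: 55 / (16.0 − 8.3) = 55 / 7.7 = 7.143 d.
Sum = 12.810 ≈ 12.8 days.

12.8 days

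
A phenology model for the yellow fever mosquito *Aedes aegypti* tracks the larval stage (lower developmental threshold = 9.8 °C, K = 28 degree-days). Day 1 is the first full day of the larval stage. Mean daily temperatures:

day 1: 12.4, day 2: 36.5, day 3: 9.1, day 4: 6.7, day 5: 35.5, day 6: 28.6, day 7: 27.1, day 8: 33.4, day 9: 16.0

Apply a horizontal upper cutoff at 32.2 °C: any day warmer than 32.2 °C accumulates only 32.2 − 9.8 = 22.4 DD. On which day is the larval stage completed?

Daily DD above 9.8 °C (capped at 22.4): 2.6, 22.4, 0.0, 0.0, 22.4, 18.8, 17.3, 22.4, 6.2.
Cumulative: 2.6, 25.0, 25.0, 25.0, 47.4, 66.2, 83.5, 105.9, 112.1.
The total first reaches 28 DD on day 5.

day 5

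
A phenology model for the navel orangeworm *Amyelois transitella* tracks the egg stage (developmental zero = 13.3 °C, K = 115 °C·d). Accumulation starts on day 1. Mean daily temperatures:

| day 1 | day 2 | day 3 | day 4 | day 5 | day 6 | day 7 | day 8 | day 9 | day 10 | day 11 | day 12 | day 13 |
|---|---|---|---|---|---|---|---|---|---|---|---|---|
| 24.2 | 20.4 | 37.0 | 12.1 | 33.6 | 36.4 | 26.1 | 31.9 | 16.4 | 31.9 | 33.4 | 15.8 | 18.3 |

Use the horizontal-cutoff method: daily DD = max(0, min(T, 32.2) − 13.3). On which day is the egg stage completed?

Daily DD above 13.3 °C (capped at 18.9): 10.9, 7.1, 18.9, 0.0, 18.9, 18.9, 12.8, 18.6, 3.1, 18.6, 18.9, 2.5, 5.0.
Cumulative: 10.9, 18.0, 36.9, 36.9, 55.8, 74.7, 87.5, 106.1, 109.2, 127.8, 146.7, 149.2, 154.2.
The total first reaches 115 DD on day 10.

day 10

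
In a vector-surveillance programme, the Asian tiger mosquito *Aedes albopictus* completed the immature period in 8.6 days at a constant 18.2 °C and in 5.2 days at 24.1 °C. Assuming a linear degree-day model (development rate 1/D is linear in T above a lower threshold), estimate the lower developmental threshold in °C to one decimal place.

Under the model K = D·(T − T_b), so D₁·(T₁ − T_b) = D₂·(T₂ − T_b).
8.6·(18.2 − T_b) = 5.2·(24.1 − T_b)
T_b = (8.6·18.2 − 5.2·24.1) / (8.6 − 5.2) = 31.20 / 3.4 = 9.176 °C ≈ 9.2 °C.

9.2 °C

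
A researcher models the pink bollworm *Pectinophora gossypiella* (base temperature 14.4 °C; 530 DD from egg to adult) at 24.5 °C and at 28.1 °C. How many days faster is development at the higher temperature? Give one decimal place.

13.8 days

At 24.5 °C: 530 / (24.5 − 14.4) = 530 / 10.1 = 52.475 d.
At 28.1 °C: 530 / (28.1 − 14.4) = 530 / 13.7 = 38.686 d.
Difference = |52.475 − 38.686| = 13.789 ≈ 13.8 days.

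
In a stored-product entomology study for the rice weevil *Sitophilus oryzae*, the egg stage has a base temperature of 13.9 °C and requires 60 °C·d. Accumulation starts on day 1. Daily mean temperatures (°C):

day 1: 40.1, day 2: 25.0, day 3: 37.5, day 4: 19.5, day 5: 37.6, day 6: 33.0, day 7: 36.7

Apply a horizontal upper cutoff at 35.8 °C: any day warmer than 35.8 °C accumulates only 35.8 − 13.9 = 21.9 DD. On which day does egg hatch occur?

day 4

Daily DD above 13.9 °C (capped at 21.9): 21.9, 11.1, 21.9, 5.6, 21.9, 19.1, 21.9.
Cumulative: 21.9, 33.0, 54.9, 60.5, 82.4, 101.5, 123.4.
The total first reaches 60 DD on day 4.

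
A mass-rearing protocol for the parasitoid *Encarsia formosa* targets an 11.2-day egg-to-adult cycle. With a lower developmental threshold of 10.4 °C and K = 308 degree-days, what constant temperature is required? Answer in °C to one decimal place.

Required daily accumulation = 308 / 11.2 = 27.500 DD/day.
T = T_base + 27.500 = 10.4 + 27.500 = 37.900 ≈ 37.9 °C.

37.9 °C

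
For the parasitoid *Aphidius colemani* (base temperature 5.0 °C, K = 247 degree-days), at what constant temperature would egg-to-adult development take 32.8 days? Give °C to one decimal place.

Required daily accumulation = 247 / 32.8 = 7.530 DD/day.
T = T_base + 7.530 = 5.0 + 7.530 = 12.530 ≈ 12.5 °C.

12.5 °C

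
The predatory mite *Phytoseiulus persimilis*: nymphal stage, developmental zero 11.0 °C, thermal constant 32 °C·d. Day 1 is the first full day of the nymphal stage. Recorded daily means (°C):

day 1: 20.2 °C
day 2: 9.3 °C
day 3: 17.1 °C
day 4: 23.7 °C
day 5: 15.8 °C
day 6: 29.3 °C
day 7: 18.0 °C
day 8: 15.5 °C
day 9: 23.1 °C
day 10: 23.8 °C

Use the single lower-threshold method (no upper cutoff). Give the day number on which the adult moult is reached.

Daily DD above 11.0 °C: 9.2, 0.0, 6.1, 12.7, 4.8, 18.3, 7.0, 4.5, 12.1, 12.8.
Cumulative: 9.2, 9.2, 15.3, 28.0, 32.8, 51.1, 58.1, 62.6, 74.7, 87.5.
The total first reaches 32 DD on day 5.

day 5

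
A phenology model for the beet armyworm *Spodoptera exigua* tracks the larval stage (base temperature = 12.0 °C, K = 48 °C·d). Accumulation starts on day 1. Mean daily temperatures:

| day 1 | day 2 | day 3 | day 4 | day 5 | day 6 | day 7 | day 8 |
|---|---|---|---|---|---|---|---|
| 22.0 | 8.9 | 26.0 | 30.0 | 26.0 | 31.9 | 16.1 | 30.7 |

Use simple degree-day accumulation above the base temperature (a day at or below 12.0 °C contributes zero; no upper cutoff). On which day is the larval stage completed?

day 5

Daily DD above 12.0 °C: 10.0, 0.0, 14.0, 18.0, 14.0, 19.9, 4.1, 18.7.
Cumulative: 10.0, 10.0, 24.0, 42.0, 56.0, 75.9, 80.0, 98.7.
The total first reaches 48 DD on day 5.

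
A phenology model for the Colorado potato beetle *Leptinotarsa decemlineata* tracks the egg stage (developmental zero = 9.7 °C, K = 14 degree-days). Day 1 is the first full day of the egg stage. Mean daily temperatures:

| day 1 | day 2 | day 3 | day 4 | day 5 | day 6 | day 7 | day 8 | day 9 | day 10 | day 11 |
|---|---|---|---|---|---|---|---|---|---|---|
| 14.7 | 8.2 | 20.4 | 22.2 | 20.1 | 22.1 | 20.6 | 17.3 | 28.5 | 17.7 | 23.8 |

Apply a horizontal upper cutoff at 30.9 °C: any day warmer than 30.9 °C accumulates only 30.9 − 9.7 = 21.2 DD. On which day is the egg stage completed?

Daily DD above 9.7 °C (capped at 21.2): 5.0, 0.0, 10.7, 12.5, 10.4, 12.4, 10.9, 7.6, 18.8, 8.0, 14.1.
Cumulative: 5.0, 5.0, 15.7, 28.2, 38.6, 51.0, 61.9, 69.5, 88.3, 96.3, 110.4.
The total first reaches 14 DD on day 3.

day 3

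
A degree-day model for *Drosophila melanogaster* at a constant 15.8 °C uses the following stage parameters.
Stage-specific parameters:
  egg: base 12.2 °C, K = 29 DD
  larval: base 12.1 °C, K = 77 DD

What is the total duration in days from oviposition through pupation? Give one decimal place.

28.9 days

egg: 29 / (15.8 − 12.2) = 29 / 3.6 = 8.056 d.
larval: 77 / (15.8 − 12.1) = 77 / 3.7 = 20.811 d.
Sum = 28.866 ≈ 28.9 days.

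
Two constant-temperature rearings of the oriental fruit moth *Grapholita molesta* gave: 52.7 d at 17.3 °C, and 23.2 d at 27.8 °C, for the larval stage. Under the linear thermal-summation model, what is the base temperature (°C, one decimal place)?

Equal thermal constants: D₁(T₁ − T_b) = D₂(T₂ − T_b).
52.7·(17.3 − T_b) = 23.2·(27.8 − T_b)
T_b = (52.7·17.3 − 23.2·27.8) / (52.7 − 23.2) = 266.75 / 29.5 = 9.042 °C ≈ 9.0 °C.

9.0 °C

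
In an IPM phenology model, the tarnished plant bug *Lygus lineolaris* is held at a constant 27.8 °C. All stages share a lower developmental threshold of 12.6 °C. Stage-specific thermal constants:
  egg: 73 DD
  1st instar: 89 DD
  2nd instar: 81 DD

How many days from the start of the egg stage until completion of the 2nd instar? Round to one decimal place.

16.0 days

Daily accumulation at 27.8 °C = 27.8 − 12.6 = 15.2 DD/day.
Total K = 73 + 89 + 81 = 243 DD.
Total duration = 243 / 15.2 = 15.987 ≈ 16.0 days.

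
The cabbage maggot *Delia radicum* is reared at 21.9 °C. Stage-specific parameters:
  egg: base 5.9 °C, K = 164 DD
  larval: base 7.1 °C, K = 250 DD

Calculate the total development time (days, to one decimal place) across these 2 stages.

egg: 164 / (21.9 − 5.9) = 164 / 16.0 = 10.250 d.
larval: 250 / (21.9 − 7.1) = 250 / 14.8 = 16.892 d.
Sum = 27.142 ≈ 27.1 days.

27.1 days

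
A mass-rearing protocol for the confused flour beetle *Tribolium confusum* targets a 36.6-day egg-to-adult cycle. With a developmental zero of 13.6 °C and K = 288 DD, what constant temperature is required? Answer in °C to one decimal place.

Required daily accumulation = 288 / 36.6 = 7.869 DD/day.
T = T_base + 7.869 = 13.6 + 7.869 = 21.469 ≈ 21.5 °C.

21.5 °C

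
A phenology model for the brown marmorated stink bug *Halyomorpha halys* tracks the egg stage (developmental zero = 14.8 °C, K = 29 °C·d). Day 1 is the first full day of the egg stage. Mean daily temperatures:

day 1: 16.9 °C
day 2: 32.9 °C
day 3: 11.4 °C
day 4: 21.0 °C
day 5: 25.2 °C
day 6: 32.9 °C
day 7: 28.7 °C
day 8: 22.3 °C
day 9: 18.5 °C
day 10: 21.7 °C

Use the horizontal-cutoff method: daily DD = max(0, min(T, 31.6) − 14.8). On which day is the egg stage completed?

day 5

Daily DD above 14.8 °C (capped at 16.8): 2.1, 16.8, 0.0, 6.2, 10.4, 16.8, 13.9, 7.5, 3.7, 6.9.
Cumulative: 2.1, 18.9, 18.9, 25.1, 35.5, 52.3, 66.2, 73.7, 77.4, 84.3.
The total first reaches 29 DD on day 5.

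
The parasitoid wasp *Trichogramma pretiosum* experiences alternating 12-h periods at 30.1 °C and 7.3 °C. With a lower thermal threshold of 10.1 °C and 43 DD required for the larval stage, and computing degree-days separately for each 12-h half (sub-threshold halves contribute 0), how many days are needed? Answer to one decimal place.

4.3 days

Day half: max(0, 30.1 − 10.1) × 0.5 = 20.0 × 0.5 = 10.00 DD.
Night half: max(0, 7.3 − 10.1) × 0.5 = 0.0 × 0.5 = 0.00 DD.
Per 24 h: 10.00 DD/day.
Duration = 43 / 10.00 = 4.300 ≈ 4.3 days.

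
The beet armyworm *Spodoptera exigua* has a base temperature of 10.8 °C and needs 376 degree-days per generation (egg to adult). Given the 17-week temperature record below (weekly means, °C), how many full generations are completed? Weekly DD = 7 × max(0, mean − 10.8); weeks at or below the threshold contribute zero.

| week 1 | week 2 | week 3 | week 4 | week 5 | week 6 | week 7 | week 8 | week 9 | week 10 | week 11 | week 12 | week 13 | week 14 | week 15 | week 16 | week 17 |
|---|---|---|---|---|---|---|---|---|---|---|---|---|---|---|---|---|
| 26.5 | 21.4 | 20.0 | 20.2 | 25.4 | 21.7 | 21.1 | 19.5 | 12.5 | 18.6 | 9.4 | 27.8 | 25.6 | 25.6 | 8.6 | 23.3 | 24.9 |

3 generations

Weekly DD (7 × max(0, T̄ − 10.8)): 109.9, 74.2, 64.4, 65.8, 102.2, 76.3, 72.1, 60.9, 11.9, 54.6, 0.0, 119.0, 103.6, 103.6, 0.0, 87.5, 98.7.
Season total = 1204.7 DD.
Complete generations = ⌊1204.7 / 376⌋ = 3.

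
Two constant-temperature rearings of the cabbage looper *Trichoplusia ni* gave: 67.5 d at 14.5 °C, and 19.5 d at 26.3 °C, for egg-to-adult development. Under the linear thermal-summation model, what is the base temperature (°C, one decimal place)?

Linear rate model ⇒ the product D·(T − T_b) is constant across temperatures.
67.5·(14.5 − T_b) = 19.5·(26.3 − T_b)
T_b = (67.5·14.5 − 19.5·26.3) / (67.5 − 19.5) = 465.90 / 48.0 = 9.706 °C ≈ 9.7 °C.

9.7 °C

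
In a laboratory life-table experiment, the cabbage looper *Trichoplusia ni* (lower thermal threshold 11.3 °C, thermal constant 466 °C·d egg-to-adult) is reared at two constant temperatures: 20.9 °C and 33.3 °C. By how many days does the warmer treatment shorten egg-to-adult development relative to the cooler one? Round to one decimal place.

27.4 days

At 20.9 °C: 466 / (20.9 − 11.3) = 466 / 9.6 = 48.542 d.
At 33.3 °C: 466 / (33.3 − 11.3) = 466 / 22.0 = 21.182 d.
Difference = |48.542 − 21.182| = 27.360 ≈ 27.4 days.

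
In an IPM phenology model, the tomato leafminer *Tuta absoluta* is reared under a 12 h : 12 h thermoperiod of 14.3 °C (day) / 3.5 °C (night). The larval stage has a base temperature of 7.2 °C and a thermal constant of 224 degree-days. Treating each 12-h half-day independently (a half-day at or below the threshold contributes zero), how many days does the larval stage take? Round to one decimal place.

63.1 days

Day half: max(0, 14.3 − 7.2) × 0.5 = 7.1 × 0.5 = 3.55 DD.
Night half: max(0, 3.5 − 7.2) × 0.5 = 0.0 × 0.5 = 0.00 DD.
Per 24 h: 3.55 DD/day.
Duration = 224 / 3.55 = 63.099 ≈ 63.1 days.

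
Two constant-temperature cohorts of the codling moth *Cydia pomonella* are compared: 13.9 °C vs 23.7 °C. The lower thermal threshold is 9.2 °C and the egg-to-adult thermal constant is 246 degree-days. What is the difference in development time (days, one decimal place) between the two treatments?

35.4 days

At 13.9 °C: 246 / (13.9 − 9.2) = 246 / 4.7 = 52.340 d.
At 23.7 °C: 246 / (23.7 − 9.2) = 246 / 14.5 = 16.966 d.
Difference = |52.340 − 16.966| = 35.375 ≈ 35.4 days.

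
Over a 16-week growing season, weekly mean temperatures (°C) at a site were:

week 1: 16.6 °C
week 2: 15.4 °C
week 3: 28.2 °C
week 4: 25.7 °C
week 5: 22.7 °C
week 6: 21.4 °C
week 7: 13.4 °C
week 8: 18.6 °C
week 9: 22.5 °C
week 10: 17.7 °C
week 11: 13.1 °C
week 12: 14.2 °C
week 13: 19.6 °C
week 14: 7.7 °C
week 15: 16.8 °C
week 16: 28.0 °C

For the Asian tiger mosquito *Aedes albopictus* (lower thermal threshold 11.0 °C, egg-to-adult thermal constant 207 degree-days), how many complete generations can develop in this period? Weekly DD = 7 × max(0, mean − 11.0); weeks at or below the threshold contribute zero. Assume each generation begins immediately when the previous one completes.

4 generations

Weekly DD (7 × max(0, T̄ − 11.0)): 39.2, 30.8, 120.4, 102.9, 81.9, 72.8, 16.8, 53.2, 80.5, 46.9, 14.7, 22.4, 60.2, 0.0, 40.6, 119.0.
Season total = 902.3 DD.
Complete generations = ⌊902.3 / 207⌋ = 4.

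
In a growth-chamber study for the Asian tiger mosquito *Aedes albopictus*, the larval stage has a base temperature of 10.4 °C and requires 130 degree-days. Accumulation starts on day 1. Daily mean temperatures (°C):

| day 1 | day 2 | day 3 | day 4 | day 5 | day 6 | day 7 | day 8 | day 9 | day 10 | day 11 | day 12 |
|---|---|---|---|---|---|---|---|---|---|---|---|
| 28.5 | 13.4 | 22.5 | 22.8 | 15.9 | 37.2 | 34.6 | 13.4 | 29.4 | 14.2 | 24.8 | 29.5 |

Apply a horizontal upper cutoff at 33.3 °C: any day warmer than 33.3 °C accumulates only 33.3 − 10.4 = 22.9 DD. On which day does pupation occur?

Daily DD above 10.4 °C (capped at 22.9): 18.1, 3.0, 12.1, 12.4, 5.5, 22.9, 22.9, 3.0, 19.0, 3.8, 14.4, 19.1.
Cumulative: 18.1, 21.1, 33.2, 45.6, 51.1, 74.0, 96.9, 99.9, 118.9, 122.7, 137.1, 156.2.
The total first reaches 130 DD on day 11.

day 11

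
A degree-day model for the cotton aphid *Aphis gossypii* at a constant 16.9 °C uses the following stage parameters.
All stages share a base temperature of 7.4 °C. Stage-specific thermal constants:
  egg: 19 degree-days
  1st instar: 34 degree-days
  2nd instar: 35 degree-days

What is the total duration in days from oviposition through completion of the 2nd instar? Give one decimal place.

9.3 days

Daily accumulation at 16.9 °C = 16.9 − 7.4 = 9.5 DD/day.
Total K = 19 + 34 + 35 = 88 DD.
Total duration = 88 / 9.5 = 9.263 ≈ 9.3 days.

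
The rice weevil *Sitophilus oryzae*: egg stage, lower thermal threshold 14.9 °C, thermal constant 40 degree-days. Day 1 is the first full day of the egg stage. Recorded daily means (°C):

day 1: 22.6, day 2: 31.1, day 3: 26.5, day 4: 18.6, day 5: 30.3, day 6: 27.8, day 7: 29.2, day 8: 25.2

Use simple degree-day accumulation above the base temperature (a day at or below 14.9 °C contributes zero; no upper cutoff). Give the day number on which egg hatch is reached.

day 5

Daily DD above 14.9 °C: 7.7, 16.2, 11.6, 3.7, 15.4, 12.9, 14.3, 10.3.
Cumulative: 7.7, 23.9, 35.5, 39.2, 54.6, 67.5, 81.8, 92.1.
The total first reaches 40 DD on day 5.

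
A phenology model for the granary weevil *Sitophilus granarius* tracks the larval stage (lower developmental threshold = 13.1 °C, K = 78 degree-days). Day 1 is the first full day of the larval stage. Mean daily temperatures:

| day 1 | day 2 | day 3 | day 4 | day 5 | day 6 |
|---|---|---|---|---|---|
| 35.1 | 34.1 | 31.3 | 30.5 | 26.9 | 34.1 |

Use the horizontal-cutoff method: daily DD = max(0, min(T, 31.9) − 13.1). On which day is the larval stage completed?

Daily DD above 13.1 °C (capped at 18.8): 18.8, 18.8, 18.2, 17.4, 13.8, 18.8.
Cumulative: 18.8, 37.6, 55.8, 73.2, 87.0, 105.8.
The total first reaches 78 DD on day 5.

day 5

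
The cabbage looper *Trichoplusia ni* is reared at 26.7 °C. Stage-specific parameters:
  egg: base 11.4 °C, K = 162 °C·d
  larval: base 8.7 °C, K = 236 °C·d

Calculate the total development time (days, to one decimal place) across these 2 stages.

egg: 162 / (26.7 − 11.4) = 162 / 15.3 = 10.588 d.
larval: 236 / (26.7 − 8.7) = 236 / 18.0 = 13.111 d.
Sum = 23.699 ≈ 23.7 days.

23.7 days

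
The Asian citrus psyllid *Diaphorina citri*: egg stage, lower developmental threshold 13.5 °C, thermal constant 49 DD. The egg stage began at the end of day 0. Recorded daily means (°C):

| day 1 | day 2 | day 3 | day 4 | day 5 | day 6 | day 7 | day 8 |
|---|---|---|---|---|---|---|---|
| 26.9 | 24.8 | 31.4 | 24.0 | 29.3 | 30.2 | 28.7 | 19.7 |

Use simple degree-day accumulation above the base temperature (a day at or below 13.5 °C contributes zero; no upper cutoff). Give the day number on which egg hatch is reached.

day 4

Daily DD above 13.5 °C: 13.4, 11.3, 17.9, 10.5, 15.8, 16.7, 15.2, 6.2.
Cumulative: 13.4, 24.7, 42.6, 53.1, 68.9, 85.6, 100.8, 107.0.
The total first reaches 49 DD on day 4.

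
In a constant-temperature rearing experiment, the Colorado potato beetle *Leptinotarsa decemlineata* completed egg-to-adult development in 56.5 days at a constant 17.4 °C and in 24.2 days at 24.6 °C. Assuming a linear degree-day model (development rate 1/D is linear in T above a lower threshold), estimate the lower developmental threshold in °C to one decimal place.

Under the model K = D·(T − T_b), so D₁·(T₁ − T_b) = D₂·(T₂ − T_b).
56.5·(17.4 − T_b) = 24.2·(24.6 − T_b)
T_b = (56.5·17.4 − 24.2·24.6) / (56.5 − 24.2) = 387.78 / 32.3 = 12.006 °C ≈ 12.0 °C.

12.0 °C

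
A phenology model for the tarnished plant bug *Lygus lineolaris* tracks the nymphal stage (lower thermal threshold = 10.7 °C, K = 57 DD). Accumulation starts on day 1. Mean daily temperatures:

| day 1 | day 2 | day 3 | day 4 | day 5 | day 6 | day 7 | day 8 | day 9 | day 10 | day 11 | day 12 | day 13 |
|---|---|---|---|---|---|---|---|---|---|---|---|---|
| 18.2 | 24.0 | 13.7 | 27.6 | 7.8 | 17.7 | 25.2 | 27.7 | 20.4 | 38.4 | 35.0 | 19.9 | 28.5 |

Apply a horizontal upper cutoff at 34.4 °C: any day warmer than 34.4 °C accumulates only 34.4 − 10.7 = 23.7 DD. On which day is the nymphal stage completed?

day 7

Daily DD above 10.7 °C (capped at 23.7): 7.5, 13.3, 3.0, 16.9, 0.0, 7.0, 14.5, 17.0, 9.7, 23.7, 23.7, 9.2, 17.8.
Cumulative: 7.5, 20.8, 23.8, 40.7, 40.7, 47.7, 62.2, 79.2, 88.9, 112.6, 136.3, 145.5, 163.3.
The total first reaches 57 DD on day 7.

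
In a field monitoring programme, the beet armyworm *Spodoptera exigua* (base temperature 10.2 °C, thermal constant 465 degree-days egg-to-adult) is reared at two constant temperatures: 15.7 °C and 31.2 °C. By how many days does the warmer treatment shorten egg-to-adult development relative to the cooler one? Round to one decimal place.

At 15.7 °C: 465 / (15.7 − 10.2) = 465 / 5.5 = 84.545 d.
At 31.2 °C: 465 / (31.2 − 10.2) = 465 / 21.0 = 22.143 d.
Difference = |84.545 − 22.143| = 62.403 ≈ 62.4 days.

62.4 days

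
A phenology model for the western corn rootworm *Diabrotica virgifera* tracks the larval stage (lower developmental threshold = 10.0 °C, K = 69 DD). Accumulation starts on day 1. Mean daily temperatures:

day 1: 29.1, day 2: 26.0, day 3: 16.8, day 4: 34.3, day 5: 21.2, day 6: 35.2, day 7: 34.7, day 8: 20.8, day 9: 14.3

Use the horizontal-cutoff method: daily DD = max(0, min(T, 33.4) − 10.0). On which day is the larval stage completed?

Daily DD above 10.0 °C (capped at 23.4): 19.1, 16.0, 6.8, 23.4, 11.2, 23.4, 23.4, 10.8, 4.3.
Cumulative: 19.1, 35.1, 41.9, 65.3, 76.5, 99.9, 123.3, 134.1, 138.4.
The total first reaches 69 DD on day 5.

day 5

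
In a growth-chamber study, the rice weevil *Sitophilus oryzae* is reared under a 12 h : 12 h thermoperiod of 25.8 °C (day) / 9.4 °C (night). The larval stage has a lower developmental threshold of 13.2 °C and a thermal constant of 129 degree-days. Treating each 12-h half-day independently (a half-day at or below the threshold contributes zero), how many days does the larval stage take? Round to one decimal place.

Day half: max(0, 25.8 − 13.2) × 0.5 = 12.6 × 0.5 = 6.30 DD.
Night half: max(0, 9.4 − 13.2) × 0.5 = 0.0 × 0.5 = 0.00 DD.
Per 24 h: 6.30 DD/day.
Duration = 129 / 6.30 = 20.476 ≈ 20.5 days.

20.5 days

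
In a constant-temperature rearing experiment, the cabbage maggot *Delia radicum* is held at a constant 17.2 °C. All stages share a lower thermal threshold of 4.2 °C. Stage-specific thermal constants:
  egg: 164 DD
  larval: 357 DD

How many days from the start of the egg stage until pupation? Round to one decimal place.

Daily accumulation at 17.2 °C = 17.2 − 4.2 = 13.0 DD/day.
Total K = 164 + 357 = 521 DD.
Total duration = 521 / 13.0 = 40.077 ≈ 40.1 days.

40.1 days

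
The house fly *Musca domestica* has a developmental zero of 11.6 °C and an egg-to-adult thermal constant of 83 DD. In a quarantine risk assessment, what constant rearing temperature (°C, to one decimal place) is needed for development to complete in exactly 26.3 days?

Required daily accumulation = 83 / 26.3 = 3.156 DD/day.
T = T_base + 3.156 = 11.6 + 3.156 = 14.756 ≈ 14.8 °C.

14.8 °C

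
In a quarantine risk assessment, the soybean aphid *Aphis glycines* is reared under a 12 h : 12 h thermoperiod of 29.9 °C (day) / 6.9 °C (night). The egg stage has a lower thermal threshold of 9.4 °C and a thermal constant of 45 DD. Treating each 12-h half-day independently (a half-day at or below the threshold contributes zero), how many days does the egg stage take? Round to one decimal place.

Day half: max(0, 29.9 − 9.4) × 0.5 = 20.5 × 0.5 = 10.25 DD.
Night half: max(0, 6.9 − 9.4) × 0.5 = 0.0 × 0.5 = 0.00 DD.
Per 24 h: 10.25 DD/day.
Duration = 45 / 10.25 = 4.390 ≈ 4.4 days.

4.4 days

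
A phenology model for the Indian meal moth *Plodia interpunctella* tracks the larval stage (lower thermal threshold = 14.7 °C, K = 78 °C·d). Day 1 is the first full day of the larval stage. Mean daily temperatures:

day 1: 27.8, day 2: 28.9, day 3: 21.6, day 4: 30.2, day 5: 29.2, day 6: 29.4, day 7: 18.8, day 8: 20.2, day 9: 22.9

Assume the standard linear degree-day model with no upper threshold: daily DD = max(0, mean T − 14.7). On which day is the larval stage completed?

day 6

Daily DD above 14.7 °C: 13.1, 14.2, 6.9, 15.5, 14.5, 14.7, 4.1, 5.5, 8.2.
Cumulative: 13.1, 27.3, 34.2, 49.7, 64.2, 78.9, 83.0, 88.5, 96.7.
The total first reaches 78 DD on day 6.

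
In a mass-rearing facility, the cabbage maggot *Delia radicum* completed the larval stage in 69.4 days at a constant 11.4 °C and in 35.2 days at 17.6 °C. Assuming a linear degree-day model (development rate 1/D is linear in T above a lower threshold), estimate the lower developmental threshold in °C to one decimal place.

5.0 °C

Under the model K = D·(T − T_b), so D₁·(T₁ − T_b) = D₂·(T₂ − T_b).
69.4·(11.4 − T_b) = 35.2·(17.6 − T_b)
T_b = (69.4·11.4 − 35.2·17.6) / (69.4 − 35.2) = 171.64 / 34.2 = 5.019 °C ≈ 5.0 °C.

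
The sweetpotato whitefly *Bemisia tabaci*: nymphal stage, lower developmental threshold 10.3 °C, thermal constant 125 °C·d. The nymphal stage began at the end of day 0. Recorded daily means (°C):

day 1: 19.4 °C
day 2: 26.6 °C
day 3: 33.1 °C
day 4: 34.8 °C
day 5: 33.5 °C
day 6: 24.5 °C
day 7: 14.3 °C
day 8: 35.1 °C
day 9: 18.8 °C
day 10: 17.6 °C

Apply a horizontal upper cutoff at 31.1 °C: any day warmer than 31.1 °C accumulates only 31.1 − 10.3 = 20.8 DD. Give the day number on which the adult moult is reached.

Daily DD above 10.3 °C (capped at 20.8): 9.1, 16.3, 20.8, 20.8, 20.8, 14.2, 4.0, 20.8, 8.5, 7.3.
Cumulative: 9.1, 25.4, 46.2, 67.0, 87.8, 102.0, 106.0, 126.8, 135.3, 142.6.
The total first reaches 125 DD on day 8.

day 8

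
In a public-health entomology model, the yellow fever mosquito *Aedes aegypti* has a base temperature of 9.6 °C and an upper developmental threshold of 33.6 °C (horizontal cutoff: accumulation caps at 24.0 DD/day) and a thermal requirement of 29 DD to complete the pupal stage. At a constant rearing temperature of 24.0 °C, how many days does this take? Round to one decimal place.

2.0 days

Daily accumulation = 24.0 − 9.6 = 14.4 DD/day.
Duration = 29 / 14.4 = 2.014 ≈ 2.0 days.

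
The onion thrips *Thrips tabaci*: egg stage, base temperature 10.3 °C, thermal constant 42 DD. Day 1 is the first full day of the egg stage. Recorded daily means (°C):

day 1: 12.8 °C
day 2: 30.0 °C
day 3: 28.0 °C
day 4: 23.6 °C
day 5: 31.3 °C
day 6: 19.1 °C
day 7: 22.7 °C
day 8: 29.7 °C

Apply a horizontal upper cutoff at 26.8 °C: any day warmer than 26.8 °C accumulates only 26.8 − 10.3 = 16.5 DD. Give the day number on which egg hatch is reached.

Daily DD above 10.3 °C (capped at 16.5): 2.5, 16.5, 16.5, 13.3, 16.5, 8.8, 12.4, 16.5.
Cumulative: 2.5, 19.0, 35.5, 48.8, 65.3, 74.1, 86.5, 103.0.
The total first reaches 42 DD on day 4.

day 4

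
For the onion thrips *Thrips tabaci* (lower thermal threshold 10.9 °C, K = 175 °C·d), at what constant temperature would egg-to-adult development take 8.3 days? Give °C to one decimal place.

Required daily accumulation = 175 / 8.3 = 21.084 DD/day.
T = T_base + 21.084 = 10.9 + 21.084 = 31.984 ≈ 32.0 °C.

32.0 °C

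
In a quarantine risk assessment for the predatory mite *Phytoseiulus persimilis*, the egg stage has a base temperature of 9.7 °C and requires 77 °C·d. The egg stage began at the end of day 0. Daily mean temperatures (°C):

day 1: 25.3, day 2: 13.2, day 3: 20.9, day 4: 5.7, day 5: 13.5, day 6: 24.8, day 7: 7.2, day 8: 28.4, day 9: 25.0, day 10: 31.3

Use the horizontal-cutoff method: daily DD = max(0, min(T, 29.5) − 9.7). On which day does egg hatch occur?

Daily DD above 9.7 °C (capped at 19.8): 15.6, 3.5, 11.2, 0.0, 3.8, 15.1, 0.0, 18.7, 15.3, 19.8.
Cumulative: 15.6, 19.1, 30.3, 30.3, 34.1, 49.2, 49.2, 67.9, 83.2, 103.0.
The total first reaches 77 DD on day 9.

day 9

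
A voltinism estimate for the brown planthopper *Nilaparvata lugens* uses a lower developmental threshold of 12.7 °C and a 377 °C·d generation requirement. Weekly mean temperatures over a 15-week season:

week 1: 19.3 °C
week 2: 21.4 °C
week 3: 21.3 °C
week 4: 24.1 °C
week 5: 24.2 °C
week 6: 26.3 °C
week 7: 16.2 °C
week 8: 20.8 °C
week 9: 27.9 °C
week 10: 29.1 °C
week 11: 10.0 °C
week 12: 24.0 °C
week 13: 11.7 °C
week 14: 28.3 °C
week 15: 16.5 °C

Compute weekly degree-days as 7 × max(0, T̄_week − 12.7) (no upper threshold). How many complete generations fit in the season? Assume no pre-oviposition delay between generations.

Weekly DD (7 × max(0, T̄ − 12.7)): 46.2, 60.9, 60.2, 79.8, 80.5, 95.2, 24.5, 56.7, 106.4, 114.8, 0.0, 79.1, 0.0, 109.2, 26.6.
Season total = 940.1 DD.
Complete generations = ⌊940.1 / 377⌋ = 2.

2 generations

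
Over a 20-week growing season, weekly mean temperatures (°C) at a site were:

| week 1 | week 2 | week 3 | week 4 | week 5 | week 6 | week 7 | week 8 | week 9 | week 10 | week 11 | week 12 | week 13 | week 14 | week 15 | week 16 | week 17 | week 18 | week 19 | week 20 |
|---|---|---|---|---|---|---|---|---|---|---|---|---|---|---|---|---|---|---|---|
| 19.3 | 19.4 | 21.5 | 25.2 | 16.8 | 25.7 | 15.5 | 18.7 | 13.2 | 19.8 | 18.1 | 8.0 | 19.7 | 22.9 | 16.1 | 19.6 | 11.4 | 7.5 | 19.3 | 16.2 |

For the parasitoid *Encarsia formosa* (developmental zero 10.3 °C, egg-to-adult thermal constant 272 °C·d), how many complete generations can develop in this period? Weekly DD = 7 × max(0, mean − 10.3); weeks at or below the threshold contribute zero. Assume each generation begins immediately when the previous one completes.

Weekly DD (7 × max(0, T̄ − 10.3)): 63.0, 63.7, 78.4, 104.3, 45.5, 107.8, 36.4, 58.8, 20.3, 66.5, 54.6, 0.0, 65.8, 88.2, 40.6, 65.1, 7.7, 0.0, 63.0, 41.3.
Season total = 1071.0 DD.
Complete generations = ⌊1071.0 / 272⌋ = 3.

3 generations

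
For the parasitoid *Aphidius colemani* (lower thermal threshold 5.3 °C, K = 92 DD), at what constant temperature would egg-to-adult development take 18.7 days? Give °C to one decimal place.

Required daily accumulation = 92 / 18.7 = 4.920 DD/day.
T = T_base + 4.920 = 5.3 + 4.920 = 10.220 ≈ 10.2 °C.

10.2 °C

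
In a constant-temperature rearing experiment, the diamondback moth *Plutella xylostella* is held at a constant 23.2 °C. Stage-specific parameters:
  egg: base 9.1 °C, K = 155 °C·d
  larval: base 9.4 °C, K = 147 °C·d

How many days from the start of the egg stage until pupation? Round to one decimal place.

egg: 155 / (23.2 − 9.1) = 155 / 14.1 = 10.993 d.
larval: 147 / (23.2 − 9.4) = 147 / 13.8 = 10.652 d.
Sum = 21.645 ≈ 21.6 days.

21.6 days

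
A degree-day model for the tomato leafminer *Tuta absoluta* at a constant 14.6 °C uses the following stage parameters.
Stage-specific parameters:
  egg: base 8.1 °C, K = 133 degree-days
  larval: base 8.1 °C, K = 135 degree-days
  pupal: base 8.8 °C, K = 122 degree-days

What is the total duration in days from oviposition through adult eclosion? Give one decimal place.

62.3 days

egg: 133 / (14.6 − 8.1) = 133 / 6.5 = 20.462 d.
larval: 135 / (14.6 − 8.1) = 135 / 6.5 = 20.769 d.
pupal: 122 / (14.6 − 8.8) = 122 / 5.8 = 21.034 d.
Sum = 62.265 ≈ 62.3 days.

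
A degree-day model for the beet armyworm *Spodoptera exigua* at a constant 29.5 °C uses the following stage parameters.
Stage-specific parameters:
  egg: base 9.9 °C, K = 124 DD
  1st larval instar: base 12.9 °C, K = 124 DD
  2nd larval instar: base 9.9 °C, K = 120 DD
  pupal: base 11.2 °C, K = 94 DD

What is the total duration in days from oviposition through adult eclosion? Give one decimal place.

25.1 days

egg: 124 / (29.5 − 9.9) = 124 / 19.6 = 6.327 d.
1st larval instar: 124 / (29.5 − 12.9) = 124 / 16.6 = 7.470 d.
2nd larval instar: 120 / (29.5 − 9.9) = 120 / 19.6 = 6.122 d.
pupal: 94 / (29.5 − 11.2) = 94 / 18.3 = 5.137 d.
Sum = 25.055 ≈ 25.1 days.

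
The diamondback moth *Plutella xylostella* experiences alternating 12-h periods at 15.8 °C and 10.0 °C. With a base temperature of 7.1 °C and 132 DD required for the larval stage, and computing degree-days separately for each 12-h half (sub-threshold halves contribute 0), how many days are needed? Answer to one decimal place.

22.8 days

Day half: max(0, 15.8 − 7.1) × 0.5 = 8.7 × 0.5 = 4.35 DD.
Night half: max(0, 10.0 − 7.1) × 0.5 = 2.9 × 0.5 = 1.45 DD.
Per 24 h: 5.80 DD/day.
Duration = 132 / 5.80 = 22.759 ≈ 22.8 days.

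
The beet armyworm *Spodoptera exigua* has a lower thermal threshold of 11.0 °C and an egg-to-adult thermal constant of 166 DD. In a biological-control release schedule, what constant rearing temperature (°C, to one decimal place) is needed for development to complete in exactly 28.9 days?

16.7 °C

Required daily accumulation = 166 / 28.9 = 5.744 DD/day.
T = T_base + 5.744 = 11.0 + 5.744 = 16.744 ≈ 16.7 °C.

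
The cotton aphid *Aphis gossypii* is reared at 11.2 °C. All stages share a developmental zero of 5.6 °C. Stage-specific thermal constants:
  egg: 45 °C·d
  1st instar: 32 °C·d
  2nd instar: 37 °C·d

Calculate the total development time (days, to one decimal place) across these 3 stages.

Daily accumulation at 11.2 °C = 11.2 − 5.6 = 5.6 DD/day.
Total K = 45 + 32 + 37 = 114 DD.
Total duration = 114 / 5.6 = 20.357 ≈ 20.4 days.

20.4 days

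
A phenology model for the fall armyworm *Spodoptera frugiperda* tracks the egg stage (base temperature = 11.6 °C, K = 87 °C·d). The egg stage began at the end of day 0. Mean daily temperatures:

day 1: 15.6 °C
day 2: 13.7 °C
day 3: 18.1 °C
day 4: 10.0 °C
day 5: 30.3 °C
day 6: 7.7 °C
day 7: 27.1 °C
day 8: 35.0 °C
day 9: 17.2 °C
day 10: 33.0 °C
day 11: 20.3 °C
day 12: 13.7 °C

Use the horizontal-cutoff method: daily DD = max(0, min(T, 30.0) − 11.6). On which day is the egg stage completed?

day 10

Daily DD above 11.6 °C (capped at 18.4): 4.0, 2.1, 6.5, 0.0, 18.4, 0.0, 15.5, 18.4, 5.6, 18.4, 8.7, 2.1.
Cumulative: 4.0, 6.1, 12.6, 12.6, 31.0, 31.0, 46.5, 64.9, 70.5, 88.9, 97.6, 99.7.
The total first reaches 87 DD on day 10.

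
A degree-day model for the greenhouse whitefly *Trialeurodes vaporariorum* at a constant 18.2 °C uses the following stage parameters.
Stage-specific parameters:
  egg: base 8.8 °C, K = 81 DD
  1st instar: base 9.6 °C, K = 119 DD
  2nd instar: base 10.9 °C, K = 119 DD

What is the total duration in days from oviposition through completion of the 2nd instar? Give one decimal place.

38.8 days

egg: 81 / (18.2 − 8.8) = 81 / 9.4 = 8.617 d.
1st instar: 119 / (18.2 − 9.6) = 119 / 8.6 = 13.837 d.
2nd instar: 119 / (18.2 − 10.9) = 119 / 7.3 = 16.301 d.
Sum = 38.756 ≈ 38.8 days.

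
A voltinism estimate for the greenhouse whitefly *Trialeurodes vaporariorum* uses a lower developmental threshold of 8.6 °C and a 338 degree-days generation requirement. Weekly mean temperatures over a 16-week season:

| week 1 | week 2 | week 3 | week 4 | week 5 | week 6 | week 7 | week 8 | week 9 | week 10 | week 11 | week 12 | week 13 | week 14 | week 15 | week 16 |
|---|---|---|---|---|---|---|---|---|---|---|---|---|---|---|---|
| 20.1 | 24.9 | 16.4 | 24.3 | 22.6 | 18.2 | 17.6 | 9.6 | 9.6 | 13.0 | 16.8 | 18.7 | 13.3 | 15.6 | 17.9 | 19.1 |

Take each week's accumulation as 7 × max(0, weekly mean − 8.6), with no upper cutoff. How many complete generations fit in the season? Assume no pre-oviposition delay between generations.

Weekly DD (7 × max(0, T̄ − 8.6)): 80.5, 114.1, 54.6, 109.9, 98.0, 67.2, 63.0, 7.0, 7.0, 30.8, 57.4, 70.7, 32.9, 49.0, 65.1, 73.5.
Season total = 980.7 DD.
Complete generations = ⌊980.7 / 338⌋ = 2.

2 generations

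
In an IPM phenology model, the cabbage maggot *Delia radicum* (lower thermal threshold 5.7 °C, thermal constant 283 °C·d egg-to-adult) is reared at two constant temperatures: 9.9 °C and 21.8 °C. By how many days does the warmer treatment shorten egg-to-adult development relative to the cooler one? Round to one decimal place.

49.8 days

At 9.9 °C: 283 / (9.9 − 5.7) = 283 / 4.2 = 67.381 d.
At 21.8 °C: 283 / (21.8 − 5.7) = 283 / 16.1 = 17.578 d.
Difference = |67.381 − 17.578| = 49.803 ≈ 49.8 days.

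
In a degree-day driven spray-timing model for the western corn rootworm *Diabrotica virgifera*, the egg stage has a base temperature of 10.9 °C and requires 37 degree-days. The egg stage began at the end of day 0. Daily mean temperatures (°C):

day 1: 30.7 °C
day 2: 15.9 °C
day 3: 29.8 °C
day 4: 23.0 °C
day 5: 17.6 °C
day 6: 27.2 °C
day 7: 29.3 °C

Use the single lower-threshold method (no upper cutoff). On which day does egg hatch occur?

day 3

Daily DD above 10.9 °C: 19.8, 5.0, 18.9, 12.1, 6.7, 16.3, 18.4.
Cumulative: 19.8, 24.8, 43.7, 55.8, 62.5, 78.8, 97.2.
The total first reaches 37 DD on day 3.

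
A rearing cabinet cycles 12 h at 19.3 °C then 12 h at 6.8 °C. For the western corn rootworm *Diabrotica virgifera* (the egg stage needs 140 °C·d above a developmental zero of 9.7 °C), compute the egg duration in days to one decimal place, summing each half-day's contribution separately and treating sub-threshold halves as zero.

29.2 days

Day half: max(0, 19.3 − 9.7) × 0.5 = 9.6 × 0.5 = 4.80 DD.
Night half: max(0, 6.8 − 9.7) × 0.5 = 0.0 × 0.5 = 0.00 DD.
Per 24 h: 4.80 DD/day.
Duration = 140 / 4.80 = 29.167 ≈ 29.2 days.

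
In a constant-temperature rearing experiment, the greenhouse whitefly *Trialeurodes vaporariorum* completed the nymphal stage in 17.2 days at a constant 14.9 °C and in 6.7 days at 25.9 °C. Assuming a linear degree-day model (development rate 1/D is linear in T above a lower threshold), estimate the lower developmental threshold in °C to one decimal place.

7.9 °C

Linear rate model ⇒ the product D·(T − T_b) is constant across temperatures.
17.2·(14.9 − T_b) = 6.7·(25.9 − T_b)
T_b = (17.2·14.9 − 6.7·25.9) / (17.2 − 6.7) = 82.75 / 10.5 = 7.881 °C ≈ 7.9 °C.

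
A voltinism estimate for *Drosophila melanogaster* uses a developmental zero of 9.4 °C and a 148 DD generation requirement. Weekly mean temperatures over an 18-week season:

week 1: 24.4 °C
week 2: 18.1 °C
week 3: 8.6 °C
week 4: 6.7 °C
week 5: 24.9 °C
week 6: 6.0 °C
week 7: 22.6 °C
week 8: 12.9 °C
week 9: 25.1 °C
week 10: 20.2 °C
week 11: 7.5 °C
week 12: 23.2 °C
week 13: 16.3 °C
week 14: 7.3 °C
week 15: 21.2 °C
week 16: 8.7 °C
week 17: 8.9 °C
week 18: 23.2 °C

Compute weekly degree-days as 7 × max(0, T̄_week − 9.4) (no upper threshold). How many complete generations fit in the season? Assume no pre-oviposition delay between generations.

Weekly DD (7 × max(0, T̄ − 9.4)): 105.0, 60.9, 0.0, 0.0, 108.5, 0.0, 92.4, 24.5, 109.9, 75.6, 0.0, 96.6, 48.3, 0.0, 82.6, 0.0, 0.0, 96.6.
Season total = 900.9 DD.
Complete generations = ⌊900.9 / 148⌋ = 6.

6 generations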